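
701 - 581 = 120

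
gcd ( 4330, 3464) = 866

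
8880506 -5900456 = 2980050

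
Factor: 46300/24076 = 25/13 =5^2 * 13^(  -  1)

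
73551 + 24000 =97551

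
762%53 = 20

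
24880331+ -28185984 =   -  3305653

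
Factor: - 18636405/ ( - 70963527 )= 6212135/23654509 =5^1*83^1*89^(-1)*14969^1 * 265781^( - 1)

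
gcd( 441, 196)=49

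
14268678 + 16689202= 30957880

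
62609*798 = 49961982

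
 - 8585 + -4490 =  - 13075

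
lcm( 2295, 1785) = 16065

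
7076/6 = 3538/3 = 1179.33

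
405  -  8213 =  - 7808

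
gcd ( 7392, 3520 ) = 352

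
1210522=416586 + 793936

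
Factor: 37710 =2^1* 3^2*5^1*419^1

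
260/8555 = 52/1711 = 0.03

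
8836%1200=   436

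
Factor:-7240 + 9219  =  1979 = 1979^1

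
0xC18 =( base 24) 590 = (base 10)3096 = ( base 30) 3D6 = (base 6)22200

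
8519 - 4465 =4054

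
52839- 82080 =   -  29241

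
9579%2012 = 1531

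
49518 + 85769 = 135287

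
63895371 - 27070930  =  36824441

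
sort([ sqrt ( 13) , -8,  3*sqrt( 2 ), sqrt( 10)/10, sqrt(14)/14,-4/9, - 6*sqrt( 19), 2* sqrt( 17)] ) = [-6*sqrt( 19 ),-8,-4/9, sqrt ( 14)/14, sqrt(10 ) /10 , sqrt( 13), 3 * sqrt( 2), 2*sqrt( 17)]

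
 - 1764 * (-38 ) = 67032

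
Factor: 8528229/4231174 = 2^( - 1)*3^2*67^1*71^( - 1 )*83^( - 1) *359^(-1)*14143^1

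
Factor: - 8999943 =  - 3^1*43^1*69767^1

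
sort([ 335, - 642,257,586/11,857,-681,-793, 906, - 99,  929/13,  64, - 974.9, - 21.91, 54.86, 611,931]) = [ - 974.9, - 793, - 681,  -  642, - 99, - 21.91, 586/11,54.86,64,929/13, 257,335, 611,857,906, 931 ] 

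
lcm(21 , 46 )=966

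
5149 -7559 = -2410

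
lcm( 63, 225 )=1575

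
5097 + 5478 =10575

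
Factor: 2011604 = 2^2*7^1*71843^1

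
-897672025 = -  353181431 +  -544490594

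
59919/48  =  19973/16 = 1248.31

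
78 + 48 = 126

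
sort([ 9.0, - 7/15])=[  -  7/15, 9.0]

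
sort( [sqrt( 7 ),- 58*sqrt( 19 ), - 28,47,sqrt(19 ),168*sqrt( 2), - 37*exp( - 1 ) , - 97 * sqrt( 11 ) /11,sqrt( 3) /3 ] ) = [ -58*sqrt( 19 ), - 97*sqrt( 11) /11, - 28 ,-37*exp( - 1 ),sqrt( 3)/3,sqrt ( 7 ),sqrt ( 19),47,168 * sqrt( 2)] 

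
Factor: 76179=3^1*67^1*379^1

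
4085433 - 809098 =3276335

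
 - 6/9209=  -  1 + 9203/9209 =-  0.00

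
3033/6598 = 3033/6598 =0.46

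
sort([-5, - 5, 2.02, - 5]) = [ -5, - 5, - 5 , 2.02]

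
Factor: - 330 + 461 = 131 = 131^1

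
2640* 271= 715440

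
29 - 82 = - 53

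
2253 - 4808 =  - 2555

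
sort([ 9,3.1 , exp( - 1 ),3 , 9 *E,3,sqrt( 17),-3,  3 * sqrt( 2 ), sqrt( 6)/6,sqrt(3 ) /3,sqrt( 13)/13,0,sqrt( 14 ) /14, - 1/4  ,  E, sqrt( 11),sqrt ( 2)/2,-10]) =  [  -  10,-3,-1/4, 0, sqrt ( 14) /14,sqrt( 13 )/13, exp( - 1 ) , sqrt(6) /6, sqrt(3)/3,sqrt ( 2)/2,E,3,3,3.1,sqrt(11 ), sqrt(17),  3  *  sqrt(2), 9, 9*E]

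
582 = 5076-4494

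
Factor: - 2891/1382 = -2^(  -  1 )*7^2* 59^1*691^(-1 )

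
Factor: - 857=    -857^1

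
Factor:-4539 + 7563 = 3024 = 2^4*3^3*7^1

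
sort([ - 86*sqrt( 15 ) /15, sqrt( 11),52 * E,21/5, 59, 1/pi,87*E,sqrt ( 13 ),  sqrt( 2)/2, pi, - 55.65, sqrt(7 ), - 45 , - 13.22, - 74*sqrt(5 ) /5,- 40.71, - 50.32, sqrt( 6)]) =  [ - 55.65,-50.32, - 45, - 40.71, - 74*sqrt( 5 ) /5, - 86* sqrt (15 )/15  , - 13.22, 1/pi,sqrt(2)/2, sqrt( 6), sqrt(7 ),  pi, sqrt( 11 ), sqrt(13), 21/5, 59,52*E,87*E]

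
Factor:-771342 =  - 2^1*3^1*11^1* 13^1 * 29^1*31^1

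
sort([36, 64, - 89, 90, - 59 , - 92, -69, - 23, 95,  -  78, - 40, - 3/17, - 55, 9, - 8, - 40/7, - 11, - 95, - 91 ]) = [ - 95,-92, - 91 , - 89, - 78, - 69,-59, - 55, - 40, - 23, - 11, - 8, - 40/7 , - 3/17,9 , 36, 64,90, 95]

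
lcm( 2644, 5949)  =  23796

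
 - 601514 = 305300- 906814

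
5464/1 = 5464 = 5464.00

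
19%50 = 19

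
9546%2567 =1845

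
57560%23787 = 9986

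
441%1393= 441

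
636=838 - 202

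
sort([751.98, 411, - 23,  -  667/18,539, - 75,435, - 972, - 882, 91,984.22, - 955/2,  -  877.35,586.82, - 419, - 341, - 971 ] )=[-972, - 971, - 882, - 877.35,-955/2,-419, - 341, - 75, - 667/18 ,-23,91,411,435,539,586.82, 751.98,984.22 ]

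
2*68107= 136214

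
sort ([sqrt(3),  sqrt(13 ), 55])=[sqrt(3 ),  sqrt(13),  55]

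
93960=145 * 648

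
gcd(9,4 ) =1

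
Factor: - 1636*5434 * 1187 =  - 10552458488 = - 2^3*11^1*13^1*19^1*409^1*1187^1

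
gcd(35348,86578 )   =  2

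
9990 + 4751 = 14741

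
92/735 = 92/735=0.13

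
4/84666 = 2/42333 = 0.00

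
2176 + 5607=7783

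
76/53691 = 76/53691 = 0.00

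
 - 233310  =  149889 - 383199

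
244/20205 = 244/20205 = 0.01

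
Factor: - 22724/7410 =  - 2^1*3^ ( - 1 )*5^(  -  1 )*23^1 = - 46/15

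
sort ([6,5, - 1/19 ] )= [- 1/19,5,6] 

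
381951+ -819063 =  - 437112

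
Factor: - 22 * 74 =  - 1628 = - 2^2*11^1*37^1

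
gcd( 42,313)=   1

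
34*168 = 5712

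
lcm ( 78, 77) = 6006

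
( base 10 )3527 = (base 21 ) 7kk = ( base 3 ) 11211122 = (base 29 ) 45I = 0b110111000111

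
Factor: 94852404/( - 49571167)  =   - 2^2*3^3 * 17^( - 1 ) * 53^1*73^1*227^1*2915951^( -1 ) 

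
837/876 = 279/292 = 0.96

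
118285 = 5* 23657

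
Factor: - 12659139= - 3^3*397^1 * 1181^1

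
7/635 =7/635 = 0.01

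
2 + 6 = 8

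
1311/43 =1311/43 = 30.49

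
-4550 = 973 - 5523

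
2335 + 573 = 2908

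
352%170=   12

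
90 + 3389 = 3479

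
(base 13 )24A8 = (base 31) 5D0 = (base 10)5208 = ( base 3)21010220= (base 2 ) 1010001011000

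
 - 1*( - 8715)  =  8715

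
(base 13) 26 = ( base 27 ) 15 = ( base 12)28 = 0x20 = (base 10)32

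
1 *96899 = 96899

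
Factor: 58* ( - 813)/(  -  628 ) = 23577/314= 2^( - 1)*3^1*29^1*157^( - 1)*271^1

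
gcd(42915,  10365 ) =15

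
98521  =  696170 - 597649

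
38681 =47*823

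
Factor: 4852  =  2^2*1213^1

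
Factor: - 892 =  - 2^2 * 223^1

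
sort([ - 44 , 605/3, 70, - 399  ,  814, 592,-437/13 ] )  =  [ - 399, - 44 , - 437/13,  70 , 605/3 , 592, 814] 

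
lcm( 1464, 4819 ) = 115656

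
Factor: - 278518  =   - 2^1*157^1*887^1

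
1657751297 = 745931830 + 911819467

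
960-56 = 904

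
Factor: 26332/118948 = 29/131= 29^1*131^(-1)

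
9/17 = 9/17 = 0.53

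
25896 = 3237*8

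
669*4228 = 2828532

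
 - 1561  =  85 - 1646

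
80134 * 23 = 1843082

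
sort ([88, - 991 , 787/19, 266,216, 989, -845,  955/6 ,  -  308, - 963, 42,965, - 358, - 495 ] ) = [ - 991, - 963, - 845 ,-495 , - 358, - 308 , 787/19,42,88,955/6,  216 , 266,  965, 989]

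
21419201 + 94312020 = 115731221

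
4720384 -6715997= - 1995613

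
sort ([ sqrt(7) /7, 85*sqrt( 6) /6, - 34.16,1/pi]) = [ - 34.16,1/pi , sqrt( 7 ) /7,85*sqrt( 6 )/6 ]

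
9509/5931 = 1 + 3578/5931 = 1.60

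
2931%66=27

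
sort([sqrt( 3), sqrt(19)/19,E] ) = [sqrt( 19)/19,sqrt( 3), E] 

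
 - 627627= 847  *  ( - 741)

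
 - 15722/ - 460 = 34 + 41/230 = 34.18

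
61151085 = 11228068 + 49923017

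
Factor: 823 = 823^1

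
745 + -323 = 422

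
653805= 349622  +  304183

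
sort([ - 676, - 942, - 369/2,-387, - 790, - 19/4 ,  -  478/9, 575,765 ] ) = [ - 942, - 790, - 676 ,-387, - 369/2, - 478/9, - 19/4, 575, 765] 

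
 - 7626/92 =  -3813/46 = -  82.89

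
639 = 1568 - 929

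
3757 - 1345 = 2412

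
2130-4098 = - 1968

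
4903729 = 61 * 80389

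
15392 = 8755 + 6637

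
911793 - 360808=550985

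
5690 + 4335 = 10025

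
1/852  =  1/852 = 0.00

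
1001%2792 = 1001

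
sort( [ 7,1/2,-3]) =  [  -  3 , 1/2,7 ]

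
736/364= 2 + 2/91  =  2.02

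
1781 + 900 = 2681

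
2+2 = 4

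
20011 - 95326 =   -  75315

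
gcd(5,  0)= 5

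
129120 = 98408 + 30712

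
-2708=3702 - 6410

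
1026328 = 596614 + 429714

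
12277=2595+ 9682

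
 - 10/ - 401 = 10/401= 0.02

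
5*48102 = 240510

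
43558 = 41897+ 1661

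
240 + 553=793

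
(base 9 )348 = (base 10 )287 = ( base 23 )cb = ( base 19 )f2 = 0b100011111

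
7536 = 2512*3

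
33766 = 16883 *2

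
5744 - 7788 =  - 2044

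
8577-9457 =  - 880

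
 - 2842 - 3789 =-6631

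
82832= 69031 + 13801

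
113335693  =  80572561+32763132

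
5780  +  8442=14222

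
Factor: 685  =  5^1*137^1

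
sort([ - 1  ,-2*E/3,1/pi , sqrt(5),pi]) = [ - 2*E/3, - 1,1/pi , sqrt(5), pi ] 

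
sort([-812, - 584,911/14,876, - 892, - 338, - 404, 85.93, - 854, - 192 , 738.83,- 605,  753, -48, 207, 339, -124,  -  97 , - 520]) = [ -892 ,-854, - 812,-605,-584,- 520, - 404,  -  338, - 192,-124, - 97, - 48, 911/14,85.93 , 207,339, 738.83,753, 876 ] 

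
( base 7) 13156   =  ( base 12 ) 2054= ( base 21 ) 7KD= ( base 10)3520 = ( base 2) 110111000000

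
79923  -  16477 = 63446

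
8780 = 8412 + 368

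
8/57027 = 8/57027 = 0.00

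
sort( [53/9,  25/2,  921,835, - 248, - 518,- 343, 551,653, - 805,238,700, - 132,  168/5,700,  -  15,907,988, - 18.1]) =[ - 805,- 518, - 343, - 248, - 132, - 18.1, - 15,53/9,25/2, 168/5,238,551,653, 700,700,  835, 907,921,988]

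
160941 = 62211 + 98730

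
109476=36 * 3041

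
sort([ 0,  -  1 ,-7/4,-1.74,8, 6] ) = [ - 7/4, - 1.74, - 1,0,6,8]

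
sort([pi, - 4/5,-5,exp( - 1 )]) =[ - 5, - 4/5 , exp(  -  1), pi]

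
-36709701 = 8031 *( - 4571 ) 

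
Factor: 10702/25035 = 2^1*3^(-1)*5^(  -  1 )*1669^( -1)*5351^1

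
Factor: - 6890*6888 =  -2^4*3^1 *5^1*7^1 * 13^1*41^1*53^1 = - 47458320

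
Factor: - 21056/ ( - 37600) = 2^1*5^(  -  2 ) * 7^1 = 14/25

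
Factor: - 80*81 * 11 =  - 2^4*3^4*5^1 * 11^1 = - 71280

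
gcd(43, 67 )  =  1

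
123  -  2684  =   -2561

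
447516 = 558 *802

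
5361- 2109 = 3252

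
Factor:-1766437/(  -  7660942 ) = 2^ ( - 1) * 53^1*89^( - 1)*193^(  -  1 )*223^( - 1 )*33329^1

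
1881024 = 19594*96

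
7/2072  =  1/296 = 0.00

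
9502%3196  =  3110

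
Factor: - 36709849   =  -11^1*233^1*14323^1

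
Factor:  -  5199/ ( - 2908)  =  2^ ( - 2)*3^1 * 727^(  -  1)*1733^1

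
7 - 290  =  -283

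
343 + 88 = 431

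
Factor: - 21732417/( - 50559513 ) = 7244139/16853171 = 3^1*7^1*17^( - 1)*19^(  -  1)*52177^( - 1 )*344959^1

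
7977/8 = 997 + 1/8  =  997.12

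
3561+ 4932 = 8493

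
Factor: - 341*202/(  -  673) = 68882/673   =  2^1*11^1 * 31^1*101^1*673^( - 1) 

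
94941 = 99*959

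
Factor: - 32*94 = - 3008 = -2^6*47^1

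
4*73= 292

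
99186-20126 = 79060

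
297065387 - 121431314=175634073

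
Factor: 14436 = 2^2*3^2*401^1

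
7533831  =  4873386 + 2660445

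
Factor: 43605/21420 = 57/28= 2^( - 2)  *  3^1*7^(  -  1)*19^1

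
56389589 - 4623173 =51766416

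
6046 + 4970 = 11016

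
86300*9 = 776700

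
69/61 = 1 + 8/61 = 1.13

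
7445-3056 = 4389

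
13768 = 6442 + 7326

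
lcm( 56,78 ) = 2184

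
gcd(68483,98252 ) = 1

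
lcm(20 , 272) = 1360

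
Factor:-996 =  - 2^2*  3^1*83^1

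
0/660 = 0 = 0.00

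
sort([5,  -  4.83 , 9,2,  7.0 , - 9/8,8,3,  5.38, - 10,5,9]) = [ - 10, - 4.83, - 9/8,2, 3 , 5,5, 5.38, 7.0,8, 9,9] 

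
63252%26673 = 9906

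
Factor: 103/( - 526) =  - 2^ ( - 1 )  *103^1*263^( - 1)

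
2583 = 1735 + 848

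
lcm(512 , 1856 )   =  14848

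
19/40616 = 19/40616 = 0.00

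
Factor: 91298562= 2^1 * 3^1*79^1 * 192613^1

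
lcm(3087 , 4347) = 213003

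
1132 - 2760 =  - 1628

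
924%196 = 140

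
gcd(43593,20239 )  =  1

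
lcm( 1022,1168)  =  8176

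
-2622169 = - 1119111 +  - 1503058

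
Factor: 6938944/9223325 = 2^6*5^( - 2) * 53^( - 1)*6961^( - 1)*108421^1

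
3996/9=444 = 444.00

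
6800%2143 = 371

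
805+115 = 920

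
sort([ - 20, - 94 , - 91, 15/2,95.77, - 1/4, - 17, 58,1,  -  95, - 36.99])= [-95,-94,-91,-36.99,-20, - 17,-1/4,1,15/2,58 , 95.77] 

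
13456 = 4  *3364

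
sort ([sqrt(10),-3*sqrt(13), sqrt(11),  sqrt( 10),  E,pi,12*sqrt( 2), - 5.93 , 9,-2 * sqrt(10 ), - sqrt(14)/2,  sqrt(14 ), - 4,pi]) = [ - 3*sqrt(13 ), - 2*sqrt(10), - 5.93, - 4,  -  sqrt(14 ) /2 , E, pi,pi,  sqrt(10),sqrt( 10 ),sqrt( 11), sqrt(14) , 9, 12*sqrt( 2 ) ]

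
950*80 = 76000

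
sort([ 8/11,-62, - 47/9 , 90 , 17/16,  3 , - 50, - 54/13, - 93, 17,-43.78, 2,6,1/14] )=[ - 93, - 62, - 50,-43.78, - 47/9, - 54/13,1/14,8/11,17/16,2, 3,6,17,90 ] 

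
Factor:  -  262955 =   -  5^1*7^1  *  11^1*683^1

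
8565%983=701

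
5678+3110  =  8788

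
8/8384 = 1/1048 = 0.00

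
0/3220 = 0 = 0.00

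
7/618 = 7/618 = 0.01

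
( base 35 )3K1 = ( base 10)4376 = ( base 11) 3319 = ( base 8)10430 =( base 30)4PQ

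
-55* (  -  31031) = 1706705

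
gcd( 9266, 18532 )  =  9266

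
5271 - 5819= - 548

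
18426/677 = 18426/677 = 27.22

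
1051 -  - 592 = 1643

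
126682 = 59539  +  67143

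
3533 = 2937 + 596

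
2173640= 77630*28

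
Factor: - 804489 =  - 3^1*7^1*29^1* 1321^1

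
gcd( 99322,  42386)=2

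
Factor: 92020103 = 7^1*29^1*453301^1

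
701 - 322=379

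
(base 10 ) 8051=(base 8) 17563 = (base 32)7RJ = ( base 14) 2d11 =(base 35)6K1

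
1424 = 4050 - 2626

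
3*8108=24324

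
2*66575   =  133150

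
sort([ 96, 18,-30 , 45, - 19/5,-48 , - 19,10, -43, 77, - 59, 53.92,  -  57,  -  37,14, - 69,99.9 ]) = [-69,  -  59, -57 , - 48, - 43, -37, - 30,-19,-19/5 , 10,  14,18, 45, 53.92, 77, 96 , 99.9 ]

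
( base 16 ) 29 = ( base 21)1k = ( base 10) 41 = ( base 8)51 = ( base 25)1G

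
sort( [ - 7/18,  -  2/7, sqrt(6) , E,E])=[ - 7/18,-2/7,sqrt(6),E,E]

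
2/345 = 2/345 = 0.01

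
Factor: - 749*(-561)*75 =3^2 *5^2*7^1*11^1*17^1*107^1=31514175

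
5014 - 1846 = 3168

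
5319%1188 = 567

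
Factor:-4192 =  - 2^5*131^1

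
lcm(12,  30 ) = 60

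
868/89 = 9 + 67/89=9.75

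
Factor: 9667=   7^1 * 1381^1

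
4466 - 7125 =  - 2659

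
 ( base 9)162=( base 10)137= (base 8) 211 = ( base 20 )6h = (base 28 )4p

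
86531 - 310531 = - 224000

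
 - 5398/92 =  - 2699/46 = - 58.67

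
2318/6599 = 2318/6599= 0.35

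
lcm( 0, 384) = 0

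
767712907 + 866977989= 1634690896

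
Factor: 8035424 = 2^5*17^1*14771^1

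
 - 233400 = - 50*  4668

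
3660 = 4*915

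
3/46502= 3/46502 = 0.00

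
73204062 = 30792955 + 42411107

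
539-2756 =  - 2217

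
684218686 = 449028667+235190019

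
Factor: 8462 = 2^1*4231^1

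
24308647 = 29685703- 5377056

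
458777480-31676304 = 427101176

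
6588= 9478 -2890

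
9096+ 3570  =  12666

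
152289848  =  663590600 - 511300752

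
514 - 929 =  - 415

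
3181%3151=30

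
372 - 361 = 11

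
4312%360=352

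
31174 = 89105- 57931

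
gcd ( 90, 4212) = 18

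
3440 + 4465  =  7905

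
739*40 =29560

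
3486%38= 28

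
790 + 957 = 1747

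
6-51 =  - 45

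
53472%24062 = 5348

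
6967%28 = 23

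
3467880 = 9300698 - 5832818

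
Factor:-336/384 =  - 2^( - 3)*7^1 = -7/8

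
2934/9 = 326 = 326.00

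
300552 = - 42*(  -  7156) 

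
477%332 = 145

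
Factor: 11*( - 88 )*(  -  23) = 2^3*11^2*23^1= 22264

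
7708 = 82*94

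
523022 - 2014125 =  - 1491103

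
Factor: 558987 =3^1*11^1 *13^1*1303^1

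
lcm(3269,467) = 3269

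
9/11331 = 1/1259=   0.00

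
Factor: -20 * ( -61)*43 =52460 = 2^2 * 5^1 * 43^1*61^1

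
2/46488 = 1/23244=0.00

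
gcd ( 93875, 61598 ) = 1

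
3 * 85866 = 257598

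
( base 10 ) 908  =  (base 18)2E8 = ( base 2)1110001100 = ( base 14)48c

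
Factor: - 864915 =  - 3^1* 5^1*23^2*109^1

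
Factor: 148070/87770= 13^1*17^1*131^( - 1)= 221/131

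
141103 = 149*947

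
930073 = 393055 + 537018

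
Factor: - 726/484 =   -  3/2 = - 2^( - 1 )*3^1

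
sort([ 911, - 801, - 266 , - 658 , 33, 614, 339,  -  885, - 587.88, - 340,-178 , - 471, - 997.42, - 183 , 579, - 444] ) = [ - 997.42, - 885, - 801,  -  658,- 587.88,- 471,-444, - 340 , - 266, - 183,  -  178,33, 339,579, 614 , 911]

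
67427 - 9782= 57645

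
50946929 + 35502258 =86449187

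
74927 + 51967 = 126894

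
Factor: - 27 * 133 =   -  3591 = - 3^3 * 7^1*19^1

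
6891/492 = 2297/164 = 14.01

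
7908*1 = 7908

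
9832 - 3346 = 6486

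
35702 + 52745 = 88447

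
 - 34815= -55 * 633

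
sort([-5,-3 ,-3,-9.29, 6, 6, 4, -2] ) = [-9.29, - 5, - 3,  -  3,-2 , 4, 6, 6 ] 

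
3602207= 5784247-2182040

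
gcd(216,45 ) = 9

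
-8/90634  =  -4/45317 = - 0.00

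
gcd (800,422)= 2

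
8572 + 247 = 8819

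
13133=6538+6595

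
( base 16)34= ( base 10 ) 52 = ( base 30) 1M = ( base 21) 2a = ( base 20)2c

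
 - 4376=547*(  -  8 )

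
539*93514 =50404046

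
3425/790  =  4 + 53/158 = 4.34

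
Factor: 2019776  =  2^6 * 11^1 * 19^1*151^1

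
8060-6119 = 1941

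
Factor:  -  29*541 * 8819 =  - 138361291 = - 29^1*541^1*8819^1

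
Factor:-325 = -5^2*13^1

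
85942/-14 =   -  42971/7 = - 6138.71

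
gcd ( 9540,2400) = 60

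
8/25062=4/12531  =  0.00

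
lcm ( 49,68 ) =3332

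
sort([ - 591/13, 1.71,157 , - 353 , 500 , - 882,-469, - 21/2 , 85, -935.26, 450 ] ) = [ - 935.26, - 882, - 469, - 353 , - 591/13, - 21/2,1.71,85, 157,450 , 500 ] 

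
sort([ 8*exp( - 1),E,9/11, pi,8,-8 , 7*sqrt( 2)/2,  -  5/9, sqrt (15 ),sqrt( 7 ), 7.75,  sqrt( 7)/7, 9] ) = [ - 8,-5/9, sqrt(7)/7, 9/11, sqrt(7), E,  8*exp( - 1),pi, sqrt( 15 ), 7* sqrt( 2 )/2, 7.75, 8 , 9]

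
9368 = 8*1171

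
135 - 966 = -831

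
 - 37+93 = 56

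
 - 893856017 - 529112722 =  - 1422968739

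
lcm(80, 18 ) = 720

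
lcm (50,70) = 350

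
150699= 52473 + 98226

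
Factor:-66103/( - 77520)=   2^(-4)*3^(-1) * 5^(  -  1 )*17^( - 1 )*19^(  -  1)*66103^1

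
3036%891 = 363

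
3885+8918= 12803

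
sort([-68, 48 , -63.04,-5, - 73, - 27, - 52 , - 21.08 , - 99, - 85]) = [ - 99,  -  85, - 73, - 68,-63.04, - 52, - 27, - 21.08, - 5,48]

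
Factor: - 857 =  - 857^1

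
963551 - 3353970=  - 2390419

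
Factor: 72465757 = 7^2*13^1*113761^1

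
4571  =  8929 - 4358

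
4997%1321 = 1034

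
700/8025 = 28/321= 0.09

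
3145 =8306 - 5161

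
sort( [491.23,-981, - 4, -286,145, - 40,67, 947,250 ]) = [ - 981,-286,-40, - 4,  67, 145, 250,491.23,947] 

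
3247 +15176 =18423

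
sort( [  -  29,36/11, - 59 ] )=[ - 59, - 29, 36/11]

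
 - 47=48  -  95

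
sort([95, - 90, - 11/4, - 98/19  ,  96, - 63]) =[ - 90, - 63,  -  98/19, - 11/4, 95, 96]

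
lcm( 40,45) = 360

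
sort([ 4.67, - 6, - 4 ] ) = [ - 6, - 4, 4.67]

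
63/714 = 3/34 = 0.09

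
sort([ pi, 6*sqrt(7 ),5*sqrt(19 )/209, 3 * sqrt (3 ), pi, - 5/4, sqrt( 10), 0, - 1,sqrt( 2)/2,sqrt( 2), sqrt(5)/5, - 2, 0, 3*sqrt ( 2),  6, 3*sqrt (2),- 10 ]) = [- 10,-2, - 5/4 ,-1,0, 0, 5*sqrt( 19)/209,sqrt( 5 )/5, sqrt( 2)/2, sqrt( 2),pi, pi, sqrt( 10), 3*sqrt( 2) , 3*sqrt(2),3*sqrt (3),6, 6*sqrt ( 7)]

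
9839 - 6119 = 3720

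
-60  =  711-771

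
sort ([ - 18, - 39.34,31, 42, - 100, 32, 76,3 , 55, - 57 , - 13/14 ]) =[ - 100, - 57, - 39.34, - 18, - 13/14, 3, 31,32, 42, 55, 76 ]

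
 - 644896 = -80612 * 8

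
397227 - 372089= 25138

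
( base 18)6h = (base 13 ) 98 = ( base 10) 125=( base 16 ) 7D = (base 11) 104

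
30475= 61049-30574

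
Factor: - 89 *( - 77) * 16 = 109648 = 2^4 * 7^1 * 11^1*89^1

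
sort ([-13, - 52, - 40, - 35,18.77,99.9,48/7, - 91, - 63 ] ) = [ - 91,-63, - 52  , - 40, - 35 , - 13 , 48/7, 18.77,99.9]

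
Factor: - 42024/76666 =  - 21012/38333 =- 2^2*3^1*17^1*103^1*38333^(-1 ) 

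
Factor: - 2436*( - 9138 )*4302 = 2^4*3^4*7^1 * 29^1*239^1*1523^1 =95763242736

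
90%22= 2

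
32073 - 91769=-59696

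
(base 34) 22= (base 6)154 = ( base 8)106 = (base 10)70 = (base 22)34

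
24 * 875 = 21000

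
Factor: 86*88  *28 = 2^6 * 7^1 * 11^1*43^1=211904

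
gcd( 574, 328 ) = 82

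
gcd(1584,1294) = 2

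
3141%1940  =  1201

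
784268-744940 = 39328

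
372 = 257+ 115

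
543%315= 228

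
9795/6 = 3265/2 = 1632.50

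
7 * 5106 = 35742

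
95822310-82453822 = 13368488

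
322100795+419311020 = 741411815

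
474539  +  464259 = 938798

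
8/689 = 8/689 = 0.01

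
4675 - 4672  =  3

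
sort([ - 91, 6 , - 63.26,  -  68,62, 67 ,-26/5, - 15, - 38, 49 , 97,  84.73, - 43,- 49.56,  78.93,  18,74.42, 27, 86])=[ - 91 , - 68,-63.26,  -  49.56,- 43,  -  38,-15,- 26/5,  6,18, 27, 49, 62, 67,74.42,  78.93, 84.73,  86, 97 ] 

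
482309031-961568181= - 479259150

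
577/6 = 96  +  1/6 = 96.17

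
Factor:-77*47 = -7^1* 11^1*47^1 = -3619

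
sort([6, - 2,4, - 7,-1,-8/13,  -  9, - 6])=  [-9, - 7 , -6,- 2, - 1,- 8/13, 4,  6]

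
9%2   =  1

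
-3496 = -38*92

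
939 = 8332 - 7393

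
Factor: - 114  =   - 2^1*3^1 * 19^1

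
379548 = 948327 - 568779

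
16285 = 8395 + 7890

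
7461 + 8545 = 16006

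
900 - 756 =144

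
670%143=98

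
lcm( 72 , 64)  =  576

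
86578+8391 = 94969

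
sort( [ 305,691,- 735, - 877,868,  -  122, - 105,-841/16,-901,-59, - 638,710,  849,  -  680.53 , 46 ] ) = [ - 901, - 877, - 735, - 680.53, - 638, - 122, - 105, - 59, - 841/16 , 46,305,691,710,849,868 ] 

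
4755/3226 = 1 + 1529/3226 = 1.47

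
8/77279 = 8/77279 = 0.00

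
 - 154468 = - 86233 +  - 68235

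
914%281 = 71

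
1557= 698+859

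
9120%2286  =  2262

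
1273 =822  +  451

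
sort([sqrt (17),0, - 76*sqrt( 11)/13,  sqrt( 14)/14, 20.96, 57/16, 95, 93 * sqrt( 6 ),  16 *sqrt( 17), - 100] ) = [  -  100, - 76* sqrt( 11)/13, 0,  sqrt ( 14)/14, 57/16,sqrt(17),  20.96,16*sqrt(17), 95, 93*sqrt( 6 ) ] 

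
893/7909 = 893/7909  =  0.11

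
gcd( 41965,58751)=8393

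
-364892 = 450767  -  815659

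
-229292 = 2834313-3063605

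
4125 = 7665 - 3540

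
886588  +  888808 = 1775396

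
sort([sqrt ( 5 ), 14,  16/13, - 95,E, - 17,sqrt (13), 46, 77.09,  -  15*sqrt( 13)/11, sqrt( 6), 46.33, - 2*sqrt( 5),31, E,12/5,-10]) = [ - 95, - 17,  -  10,-15*sqrt( 13)/11,-2  *sqrt( 5),16/13, sqrt ( 5 ), 12/5, sqrt( 6) , E, E,sqrt ( 13 ),14, 31, 46, 46.33, 77.09]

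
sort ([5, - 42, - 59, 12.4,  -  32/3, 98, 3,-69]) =[ - 69 , - 59, - 42, - 32/3, 3,5,12.4, 98] 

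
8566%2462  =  1180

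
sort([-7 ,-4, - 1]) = [ - 7 ,  -  4,  -  1 ]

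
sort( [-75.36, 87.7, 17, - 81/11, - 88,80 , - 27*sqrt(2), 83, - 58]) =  [  -  88 , - 75.36, - 58, - 27*  sqrt( 2 ), - 81/11,17,  80, 83, 87.7]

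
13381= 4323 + 9058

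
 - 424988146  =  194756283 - 619744429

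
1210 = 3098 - 1888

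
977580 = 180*5431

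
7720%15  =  10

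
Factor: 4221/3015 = 5^(-1 )*7^1 =7/5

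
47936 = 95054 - 47118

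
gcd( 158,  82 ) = 2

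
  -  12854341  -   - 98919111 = 86064770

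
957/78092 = 957/78092 = 0.01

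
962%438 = 86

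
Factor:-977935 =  - 5^1*7^1*27941^1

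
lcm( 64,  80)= 320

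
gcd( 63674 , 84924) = 2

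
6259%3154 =3105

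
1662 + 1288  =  2950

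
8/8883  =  8/8883 = 0.00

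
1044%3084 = 1044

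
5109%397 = 345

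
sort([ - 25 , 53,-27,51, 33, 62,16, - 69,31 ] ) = [ - 69,-27,-25, 16, 31, 33,51,53,62 ]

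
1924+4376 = 6300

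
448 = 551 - 103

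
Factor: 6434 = 2^1*3217^1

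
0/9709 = 0 = 0.00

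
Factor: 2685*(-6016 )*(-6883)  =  2^7* 3^1 * 5^1* 47^1*179^1*6883^1  =  111180823680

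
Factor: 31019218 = 2^1*1303^1*11903^1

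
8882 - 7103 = 1779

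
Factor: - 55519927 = - 55519927^1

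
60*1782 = 106920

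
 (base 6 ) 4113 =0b1110001101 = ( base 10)909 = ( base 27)16I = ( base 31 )TA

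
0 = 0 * 12070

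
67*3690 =247230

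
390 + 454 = 844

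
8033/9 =8033/9  =  892.56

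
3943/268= 14 + 191/268  =  14.71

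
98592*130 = 12816960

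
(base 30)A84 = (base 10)9244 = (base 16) 241c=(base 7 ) 35644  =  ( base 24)g14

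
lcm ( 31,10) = 310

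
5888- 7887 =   -  1999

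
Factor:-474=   -  2^1*3^1*79^1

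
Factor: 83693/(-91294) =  - 2^ ( - 1)*7^(-1)*127^1*659^1*6521^( - 1)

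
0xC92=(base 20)80I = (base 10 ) 3218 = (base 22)6E6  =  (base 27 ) 4b5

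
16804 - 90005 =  - 73201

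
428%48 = 44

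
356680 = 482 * 740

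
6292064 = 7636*824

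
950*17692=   16807400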